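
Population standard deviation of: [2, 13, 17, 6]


Mean = 38/4 = 19/2
  (2-19/2)²=225/4
  (13-19/2)²=49/4
  (17-19/2)²=225/4
  (6-19/2)²=49/4
Σ(x-μ)² = 137
σ² = 137/4

σ = √(137/4) ≈ 5.8523


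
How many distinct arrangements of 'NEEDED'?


Letters: 6, freq: {'N': 1, 'E': 3, 'D': 2}
6!/(1!×3!×2!) = 720/12 = 60

60


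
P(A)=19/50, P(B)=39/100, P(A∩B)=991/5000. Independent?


P(A)×P(B) = 741/5000
P(A∩B) = 991/5000
Not equal → NOT independent

No, not independent


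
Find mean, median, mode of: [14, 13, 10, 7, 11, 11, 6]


Sorted: [6, 7, 10, 11, 11, 13, 14]
Mean = 72/7
Median = 11
Freq: {14: 1, 13: 1, 10: 1, 7: 1, 11: 2, 6: 1}
Mode: [11]

Mean=72/7, Median=11, Mode=11


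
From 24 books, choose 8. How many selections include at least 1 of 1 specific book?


Complement: C(24,8) - C(23,8) = 735471 - 490314 = 245157

245157


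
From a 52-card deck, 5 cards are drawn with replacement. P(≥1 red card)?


P(not a red card) = 26/52 = 1/2
P(none in 5 draws) = (1/2)^5 = 1/32
P(≥1 red card) = 1 - 1/32 = 31/32

P = 31/32 ≈ 96.88%


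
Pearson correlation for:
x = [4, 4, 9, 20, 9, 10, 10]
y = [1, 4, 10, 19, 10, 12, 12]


n=7, Σx=66, Σy=68, Σxy=820, Σx²=794, Σy²=866
r = (7×820 - 66×68)/√((7×794 - 66²)(7×866 - 68²))
= 1252/√(1202×1438) = 1252/√1728476 ≈ 1252/1314.7152 ≈ 0.9523

r ≈ 0.9523


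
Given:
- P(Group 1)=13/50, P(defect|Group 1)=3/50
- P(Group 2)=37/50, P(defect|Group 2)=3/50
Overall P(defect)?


P(B) = Σ P(B|Aᵢ)×P(Aᵢ)
  3/50×13/50 = 39/2500
  3/50×37/50 = 111/2500
Sum = 3/50

P(defect) = 3/50 ≈ 6.00%


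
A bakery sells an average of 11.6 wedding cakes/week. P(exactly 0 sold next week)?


Poisson(λ=11.6): P(X=0) = e^(-λ)×λ^k/k!
= e^(-11.6) × 11.6^0 / 0!
≈ 9.166087736e-06 × 1 / 1 ≈ 0.000009

P(X=0) ≈ 0.000009 ≈ 0.00%


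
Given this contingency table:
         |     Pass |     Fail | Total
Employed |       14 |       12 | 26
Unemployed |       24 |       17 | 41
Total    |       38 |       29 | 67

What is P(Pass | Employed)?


P(Pass | Employed) = 14/(14+12) = 14/26 = 7/13

P(Pass|Employed) = 7/13 ≈ 53.85%


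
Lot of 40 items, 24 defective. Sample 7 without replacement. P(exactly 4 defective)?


Hypergeometric: C(24,4)×C(16,3)/C(40,7)
= 10626×560/18643560 = 49588/155363

P(X=4) = 49588/155363 ≈ 31.92%


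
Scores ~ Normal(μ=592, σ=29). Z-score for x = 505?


z = (x - μ)/σ = (505 - 592)/29 = -3.0

z = -3.0


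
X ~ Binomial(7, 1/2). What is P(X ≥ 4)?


P(X ≥ 4) = Σ P(X=i) for i=4..7
P(X=4) = 35/128
P(X=5) = 21/128
P(X=6) = 7/128
P(X=7) = 1/128
Sum = 1/2

P(X ≥ 4) = 1/2 ≈ 50.00%


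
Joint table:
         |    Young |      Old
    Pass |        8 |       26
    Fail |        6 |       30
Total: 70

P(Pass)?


P(Pass) = (8+26)/70 = 34/70 = 17/35

P(Pass) = 17/35 ≈ 48.57%


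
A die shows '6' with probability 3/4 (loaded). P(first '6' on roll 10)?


Geometric: P(X=10) = (1-p)^(k-1)×p = (1/4)^9×3/4 = 3/1048576

P(X=10) = 3/1048576 ≈ 0.00%


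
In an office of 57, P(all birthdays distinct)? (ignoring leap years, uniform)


P(all different) = Π(365-i)/365 for i=0..56
= (365/365)×(364/365)×...×(309/365)
= 0.009878

P ≈ 0.0099 ≈ 0.99%


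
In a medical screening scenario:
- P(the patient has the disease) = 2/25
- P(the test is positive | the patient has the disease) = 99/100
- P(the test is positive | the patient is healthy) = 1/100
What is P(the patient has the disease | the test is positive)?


Using Bayes' theorem:
P(A|B) = P(B|A)·P(A) / P(B)

P(the test is positive) = 99/100 × 2/25 + 1/100 × 23/25
= 99/1250 + 23/2500 = 221/2500

P(the patient has the disease|the test is positive) = (99/1250) / (221/2500) = 198/221

P(the patient has the disease|the test is positive) = 198/221 ≈ 89.59%


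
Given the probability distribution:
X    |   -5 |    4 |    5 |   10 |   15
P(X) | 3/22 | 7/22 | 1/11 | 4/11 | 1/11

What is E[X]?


E[X] = Σ x·P(X=x)
= (-5)×(3/22) + (4)×(7/22) + (5)×(1/11) + (10)×(4/11) + (15)×(1/11)
= 133/22

E[X] = 133/22


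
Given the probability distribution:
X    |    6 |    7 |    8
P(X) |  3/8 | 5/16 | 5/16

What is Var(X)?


E[X] = 111/16
E[X²] = 781/16
Var(X) = E[X²] - (E[X])² = 781/16 - 12321/256 = 175/256

Var(X) = 175/256 ≈ 0.6836


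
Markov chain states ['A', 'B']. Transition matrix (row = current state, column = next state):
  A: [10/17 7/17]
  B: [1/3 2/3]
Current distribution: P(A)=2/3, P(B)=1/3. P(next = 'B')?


P(next=B) = Σᵢ P(now=i)×P(i→B)
= 2/3×7/17 + 1/3×2/3
= 14/51 + 2/9 = 76/153

P = 76/153 ≈ 0.4967


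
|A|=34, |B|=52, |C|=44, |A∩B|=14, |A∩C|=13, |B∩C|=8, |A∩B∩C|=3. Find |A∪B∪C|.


|A∪B∪C| = 34+52+44-14-13-8+3 = 98

|A∪B∪C| = 98


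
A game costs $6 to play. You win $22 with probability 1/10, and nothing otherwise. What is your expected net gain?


E[gain] = (22-6)×1/10 + (-6)×9/10
= 8/5 - 27/5 = -19/5

Expected net gain = $-19/5 ≈ $-3.80


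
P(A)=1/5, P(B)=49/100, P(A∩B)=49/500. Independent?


P(A)×P(B) = 49/500
P(A∩B) = 49/500
Equal ✓ → Independent

Yes, independent


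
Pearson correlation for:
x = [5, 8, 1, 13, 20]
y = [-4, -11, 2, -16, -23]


n=5, Σx=47, Σy=-52, Σxy=-774, Σx²=659, Σy²=926
r = (5×(-774) - 47×(-52))/√((5×659 - 47²)(5×926 - (-52)²))
= -1426/√(1086×1926) = -1426/√2091636 ≈ -1426/1446.2489 ≈ -0.9860

r ≈ -0.9860


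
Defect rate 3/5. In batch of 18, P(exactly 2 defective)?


Binomial: P(X=2) = C(18,2)×p^2×(1-p)^16
= 153 × 9/25 × 65536/152587890625 = 90243072/3814697265625

P(X=2) = 90243072/3814697265625 ≈ 0.00%


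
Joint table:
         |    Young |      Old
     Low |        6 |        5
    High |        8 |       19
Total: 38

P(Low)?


P(Low) = (6+5)/38 = 11/38

P(Low) = 11/38 ≈ 28.95%


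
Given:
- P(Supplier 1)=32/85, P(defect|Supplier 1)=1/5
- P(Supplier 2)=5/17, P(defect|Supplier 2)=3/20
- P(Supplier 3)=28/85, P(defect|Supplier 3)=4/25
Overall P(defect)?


P(B) = Σ P(B|Aᵢ)×P(Aᵢ)
  1/5×32/85 = 32/425
  3/20×5/17 = 3/68
  4/25×28/85 = 112/2125
Sum = 1463/8500

P(defect) = 1463/8500 ≈ 17.21%


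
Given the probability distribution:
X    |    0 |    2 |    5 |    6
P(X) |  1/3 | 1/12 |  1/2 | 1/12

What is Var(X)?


E[X] = 19/6
E[X²] = 95/6
Var(X) = E[X²] - (E[X])² = 95/6 - 361/36 = 209/36

Var(X) = 209/36 ≈ 5.8056


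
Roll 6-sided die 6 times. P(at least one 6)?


P(no 6)^6 = (5/6)^6 = 15625/46656
P(≥1) = 1 - 15625/46656 = 31031/46656

P = 31031/46656 ≈ 66.51%


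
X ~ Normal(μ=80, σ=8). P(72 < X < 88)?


z₁=(72-80)/8=-1.0, z₂=(88-80)/8=1.0
P = Φ(1.0) - Φ(-1.0) = 0.841345 - 0.158655 = 0.682690 ≈ 0.6827

P(72 < X < 88) ≈ 0.6827


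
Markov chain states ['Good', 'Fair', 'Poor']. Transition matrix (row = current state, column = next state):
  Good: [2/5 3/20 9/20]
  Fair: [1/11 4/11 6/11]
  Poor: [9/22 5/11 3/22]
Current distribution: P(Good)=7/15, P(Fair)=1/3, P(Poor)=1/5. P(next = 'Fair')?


P(next=Fair) = Σᵢ P(now=i)×P(i→Fair)
= 7/15×3/20 + 1/3×4/11 + 1/5×5/11
= 7/100 + 4/33 + 1/11 = 931/3300

P = 931/3300 ≈ 0.2821


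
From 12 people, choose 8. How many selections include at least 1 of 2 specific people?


Complement: C(12,8) - C(10,8) = 495 - 45 = 450

450


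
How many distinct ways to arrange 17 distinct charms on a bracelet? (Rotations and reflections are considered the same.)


Free circular arrangements: rotations and reflections both identified.
(n-1)!/2 = 16!/2 = 20922789888000/2 = 10461394944000

10461394944000


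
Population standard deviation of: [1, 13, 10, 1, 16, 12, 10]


Mean = 63/7 = 9
  (1-9)²=64
  (13-9)²=16
  (10-9)²=1
  (1-9)²=64
  (16-9)²=49
  (12-9)²=9
  (10-9)²=1
Σ(x-μ)² = 204
σ² = 204/7

σ = √(204/7) ≈ 5.3984


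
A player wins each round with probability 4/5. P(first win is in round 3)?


Geometric: P(X=3) = (1-p)^(k-1)×p = (1/5)^2×4/5 = 4/125

P(X=3) = 4/125 ≈ 3.20%


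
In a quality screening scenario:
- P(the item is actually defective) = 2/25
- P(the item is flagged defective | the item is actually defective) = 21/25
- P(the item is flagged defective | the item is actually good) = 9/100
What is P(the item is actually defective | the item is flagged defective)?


Using Bayes' theorem:
P(A|B) = P(B|A)·P(A) / P(B)

P(the item is flagged defective) = 21/25 × 2/25 + 9/100 × 23/25
= 42/625 + 207/2500 = 3/20

P(the item is actually defective|the item is flagged defective) = (42/625) / (3/20) = 56/125

P(the item is actually defective|the item is flagged defective) = 56/125 ≈ 44.80%


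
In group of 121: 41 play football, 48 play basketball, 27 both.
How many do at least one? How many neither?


|A∪B| = 41+48-27 = 62
Neither = 121-62 = 59

At least one: 62; Neither: 59


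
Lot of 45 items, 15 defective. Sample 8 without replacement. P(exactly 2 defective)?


Hypergeometric: C(15,2)×C(30,6)/C(45,8)
= 105×593775/215553195 = 106575/368467

P(X=2) = 106575/368467 ≈ 28.92%


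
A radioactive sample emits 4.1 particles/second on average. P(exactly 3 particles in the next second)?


Poisson(λ=4.1): P(X=3) = e^(-λ)×λ^k/k!
= e^(-4.1) × 4.1^3 / 3!
≈ 0.0165726754 × 68.921 / 6 ≈ 0.190368

P(X=3) ≈ 0.190368 ≈ 19.04%


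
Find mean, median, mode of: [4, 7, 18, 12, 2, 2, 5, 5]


Sorted: [2, 2, 4, 5, 5, 7, 12, 18]
Mean = 55/8
Median = 5
Freq: {4: 1, 7: 1, 18: 1, 12: 1, 2: 2, 5: 2}
Mode: [2, 5]

Mean=55/8, Median=5, Mode=[2, 5]


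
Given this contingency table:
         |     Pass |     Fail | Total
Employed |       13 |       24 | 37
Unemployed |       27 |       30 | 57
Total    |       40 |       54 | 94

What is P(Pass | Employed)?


P(Pass | Employed) = 13/(13+24) = 13/37

P(Pass|Employed) = 13/37 ≈ 35.14%


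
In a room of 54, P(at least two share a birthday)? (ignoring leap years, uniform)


P(all different) = Π(365-i)/365 for i=0..53
= 0.016123
P(match) = 1 - 0.016123 = 0.983877

P ≈ 0.9839 ≈ 98.39%


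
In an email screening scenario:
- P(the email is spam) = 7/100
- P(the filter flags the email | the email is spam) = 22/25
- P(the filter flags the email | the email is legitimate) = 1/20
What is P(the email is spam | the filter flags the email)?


Using Bayes' theorem:
P(A|B) = P(B|A)·P(A) / P(B)

P(the filter flags the email) = 22/25 × 7/100 + 1/20 × 93/100
= 77/1250 + 93/2000 = 1081/10000

P(the email is spam|the filter flags the email) = (77/1250) / (1081/10000) = 616/1081

P(the email is spam|the filter flags the email) = 616/1081 ≈ 56.98%


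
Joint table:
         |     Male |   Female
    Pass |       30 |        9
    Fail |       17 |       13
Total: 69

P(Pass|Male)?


P(Pass|Male) = 30/(30+17) = 30/47

P = 30/47 ≈ 63.83%


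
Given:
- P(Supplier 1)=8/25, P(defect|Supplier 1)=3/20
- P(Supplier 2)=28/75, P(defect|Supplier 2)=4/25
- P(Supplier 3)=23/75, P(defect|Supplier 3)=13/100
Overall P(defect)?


P(B) = Σ P(B|Aᵢ)×P(Aᵢ)
  3/20×8/25 = 6/125
  4/25×28/75 = 112/1875
  13/100×23/75 = 299/7500
Sum = 369/2500

P(defect) = 369/2500 ≈ 14.76%


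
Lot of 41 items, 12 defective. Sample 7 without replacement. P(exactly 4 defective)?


Hypergeometric: C(12,4)×C(29,3)/C(41,7)
= 495×3654/22481940 = 60291/749398

P(X=4) = 60291/749398 ≈ 8.05%


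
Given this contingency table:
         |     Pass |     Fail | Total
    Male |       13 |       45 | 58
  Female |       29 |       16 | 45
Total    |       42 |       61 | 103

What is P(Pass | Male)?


P(Pass | Male) = 13/(13+45) = 13/58

P(Pass|Male) = 13/58 ≈ 22.41%


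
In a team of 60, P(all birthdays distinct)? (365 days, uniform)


P(all different) = Π(365-i)/365 for i=0..59
= (365/365)×(364/365)×...×(306/365)
= 0.005877

P ≈ 0.0059 ≈ 0.59%


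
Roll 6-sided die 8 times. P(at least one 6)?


P(no 6)^8 = (5/6)^8 = 390625/1679616
P(≥1) = 1 - 390625/1679616 = 1288991/1679616

P = 1288991/1679616 ≈ 76.74%


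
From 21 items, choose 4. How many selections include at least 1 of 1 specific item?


Complement: C(21,4) - C(20,4) = 5985 - 4845 = 1140

1140


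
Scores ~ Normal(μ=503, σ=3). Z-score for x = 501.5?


z = (x - μ)/σ = (501.5 - 503)/3 = -0.5

z = -0.5


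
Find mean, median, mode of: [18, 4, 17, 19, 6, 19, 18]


Sorted: [4, 6, 17, 18, 18, 19, 19]
Mean = 101/7
Median = 18
Freq: {18: 2, 4: 1, 17: 1, 19: 2, 6: 1}
Mode: [18, 19]

Mean=101/7, Median=18, Mode=[18, 19]


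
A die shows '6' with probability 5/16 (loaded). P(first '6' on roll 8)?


Geometric: P(X=8) = (1-p)^(k-1)×p = (11/16)^7×5/16 = 97435855/4294967296

P(X=8) = 97435855/4294967296 ≈ 2.27%


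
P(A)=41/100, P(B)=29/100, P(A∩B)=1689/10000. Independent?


P(A)×P(B) = 1189/10000
P(A∩B) = 1689/10000
Not equal → NOT independent

No, not independent


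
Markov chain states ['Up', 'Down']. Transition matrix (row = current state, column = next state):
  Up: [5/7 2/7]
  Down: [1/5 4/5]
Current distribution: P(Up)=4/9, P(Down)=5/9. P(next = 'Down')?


P(next=Down) = Σᵢ P(now=i)×P(i→Down)
= 4/9×2/7 + 5/9×4/5
= 8/63 + 4/9 = 4/7

P = 4/7 ≈ 0.5714


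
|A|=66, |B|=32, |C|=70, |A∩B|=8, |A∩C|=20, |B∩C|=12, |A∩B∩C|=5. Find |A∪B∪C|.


|A∪B∪C| = 66+32+70-8-20-12+5 = 133

|A∪B∪C| = 133


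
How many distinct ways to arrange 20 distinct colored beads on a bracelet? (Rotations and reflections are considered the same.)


Free circular arrangements: rotations and reflections both identified.
(n-1)!/2 = 19!/2 = 121645100408832000/2 = 60822550204416000

60822550204416000


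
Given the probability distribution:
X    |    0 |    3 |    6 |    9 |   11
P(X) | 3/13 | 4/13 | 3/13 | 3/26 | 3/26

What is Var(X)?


E[X] = 60/13
E[X²] = 447/13
Var(X) = E[X²] - (E[X])² = 447/13 - 3600/169 = 2211/169

Var(X) = 2211/169 ≈ 13.0828


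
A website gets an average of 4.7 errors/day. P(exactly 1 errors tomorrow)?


Poisson(λ=4.7): P(X=1) = e^(-λ)×λ^k/k!
= e^(-4.7) × 4.7^1 / 1!
≈ 0.009095277102 × 4.7 / 1 ≈ 0.042748

P(X=1) ≈ 0.042748 ≈ 4.27%


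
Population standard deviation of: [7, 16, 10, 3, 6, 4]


Mean = 46/6 = 23/3
  (7-23/3)²=4/9
  (16-23/3)²=625/9
  (10-23/3)²=49/9
  (3-23/3)²=196/9
  (6-23/3)²=25/9
  (4-23/3)²=121/9
Σ(x-μ)² = 340/3
σ² = (340/3)/6 = 170/9

σ = √(170/9) ≈ 4.3461


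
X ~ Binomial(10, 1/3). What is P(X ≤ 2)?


P(X ≤ 2) = Σ P(X=i) for i=0..2
P(X=0) = 1024/59049
P(X=1) = 5120/59049
P(X=2) = 1280/6561
Sum = 5888/19683

P(X ≤ 2) = 5888/19683 ≈ 29.91%


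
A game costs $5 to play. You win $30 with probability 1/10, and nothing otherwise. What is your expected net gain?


E[gain] = (30-5)×1/10 + (-5)×9/10
= 5/2 - 9/2 = -2

Expected net gain = $-2 ≈ $-2.00


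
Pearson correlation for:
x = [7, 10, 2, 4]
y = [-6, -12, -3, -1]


n=4, Σx=23, Σy=-22, Σxy=-172, Σx²=169, Σy²=190
r = (4×(-172) - 23×(-22))/√((4×169 - 23²)(4×190 - (-22)²))
= -182/√(147×276) = -182/√40572 ≈ -182/201.4249 ≈ -0.9036

r ≈ -0.9036


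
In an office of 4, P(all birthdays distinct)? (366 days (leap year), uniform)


P(all different) = Π(366-i)/366 for i=0..3
= (366/366)×(365/366)×...×(363/366)
= 0.983689

P ≈ 0.9837 ≈ 98.37%


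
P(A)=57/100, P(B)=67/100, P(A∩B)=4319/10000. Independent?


P(A)×P(B) = 3819/10000
P(A∩B) = 4319/10000
Not equal → NOT independent

No, not independent


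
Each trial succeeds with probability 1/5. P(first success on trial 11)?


Geometric: P(X=11) = (1-p)^(k-1)×p = (4/5)^10×1/5 = 1048576/48828125

P(X=11) = 1048576/48828125 ≈ 2.15%


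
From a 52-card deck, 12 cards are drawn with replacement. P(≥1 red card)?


P(not a red card) = 26/52 = 1/2
P(none in 12 draws) = (1/2)^12 = 1/4096
P(≥1 red card) = 1 - 1/4096 = 4095/4096

P = 4095/4096 ≈ 99.98%


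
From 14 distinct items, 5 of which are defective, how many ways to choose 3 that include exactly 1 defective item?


Choose 1 of the 5 defective items and 2 of the other 9 items:
C(5,1)×C(9,2) = 5×36 = 180

180


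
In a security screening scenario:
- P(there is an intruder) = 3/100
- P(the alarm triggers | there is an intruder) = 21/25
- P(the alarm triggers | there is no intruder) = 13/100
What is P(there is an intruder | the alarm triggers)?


Using Bayes' theorem:
P(A|B) = P(B|A)·P(A) / P(B)

P(the alarm triggers) = 21/25 × 3/100 + 13/100 × 97/100
= 63/2500 + 1261/10000 = 1513/10000

P(there is an intruder|the alarm triggers) = (63/2500) / (1513/10000) = 252/1513

P(there is an intruder|the alarm triggers) = 252/1513 ≈ 16.66%


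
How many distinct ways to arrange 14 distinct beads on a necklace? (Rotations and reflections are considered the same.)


Free circular arrangements: rotations and reflections both identified.
(n-1)!/2 = 13!/2 = 6227020800/2 = 3113510400

3113510400


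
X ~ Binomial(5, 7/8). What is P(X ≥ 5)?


P(X ≥ 5) = Σ P(X=i) for i=5..5
P(X=5) = 16807/32768
Sum = 16807/32768

P(X ≥ 5) = 16807/32768 ≈ 51.29%


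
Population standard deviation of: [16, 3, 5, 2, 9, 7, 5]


Mean = 47/7
  (16-47/7)²=4225/49
  (3-47/7)²=676/49
  (5-47/7)²=144/49
  (2-47/7)²=1089/49
  (9-47/7)²=256/49
  (7-47/7)²=4/49
  (5-47/7)²=144/49
Σ(x-μ)² = 934/7
σ² = (934/7)/7 = 934/49

σ = √(934/49) ≈ 4.3659


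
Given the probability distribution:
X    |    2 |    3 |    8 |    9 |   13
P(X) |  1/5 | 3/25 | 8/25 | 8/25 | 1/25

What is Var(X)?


E[X] = 168/25
E[X²] = 1376/25
Var(X) = E[X²] - (E[X])² = 1376/25 - 28224/625 = 6176/625

Var(X) = 6176/625 ≈ 9.8816


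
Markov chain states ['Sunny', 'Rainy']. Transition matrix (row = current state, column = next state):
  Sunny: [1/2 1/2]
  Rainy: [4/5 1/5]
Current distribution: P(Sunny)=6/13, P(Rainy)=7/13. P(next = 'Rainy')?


P(next=Rainy) = Σᵢ P(now=i)×P(i→Rainy)
= 6/13×1/2 + 7/13×1/5
= 3/13 + 7/65 = 22/65

P = 22/65 ≈ 0.3385


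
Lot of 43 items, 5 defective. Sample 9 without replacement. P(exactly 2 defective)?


Hypergeometric: C(5,2)×C(38,7)/C(43,9)
= 10×12620256/563921995 = 35904/160433

P(X=2) = 35904/160433 ≈ 22.38%


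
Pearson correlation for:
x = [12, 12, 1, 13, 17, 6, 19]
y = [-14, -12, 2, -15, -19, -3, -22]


n=7, Σx=80, Σy=-83, Σxy=-1264, Σx²=1144, Σy²=1423
r = (7×(-1264) - 80×(-83))/√((7×1144 - 80²)(7×1423 - (-83)²))
= -2208/√(1608×3072) = -2208/√4939776 ≈ -2208/2222.5607 ≈ -0.9934

r ≈ -0.9934


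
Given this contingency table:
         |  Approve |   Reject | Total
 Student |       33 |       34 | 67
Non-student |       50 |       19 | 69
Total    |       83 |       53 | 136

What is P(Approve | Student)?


P(Approve | Student) = 33/(33+34) = 33/67

P(Approve|Student) = 33/67 ≈ 49.25%


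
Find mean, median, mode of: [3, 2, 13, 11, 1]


Sorted: [1, 2, 3, 11, 13]
Mean = 30/5 = 6
Median = 3
Freq: {3: 1, 2: 1, 13: 1, 11: 1, 1: 1}
Mode: No mode

Mean=6, Median=3, Mode=No mode


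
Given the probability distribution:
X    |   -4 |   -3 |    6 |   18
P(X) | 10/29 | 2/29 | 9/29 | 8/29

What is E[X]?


E[X] = Σ x·P(X=x)
= (-4)×(10/29) + (-3)×(2/29) + (6)×(9/29) + (18)×(8/29)
= 152/29

E[X] = 152/29


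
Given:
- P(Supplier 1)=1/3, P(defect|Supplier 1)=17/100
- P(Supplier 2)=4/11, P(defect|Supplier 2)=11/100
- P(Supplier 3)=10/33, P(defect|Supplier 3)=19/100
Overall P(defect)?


P(B) = Σ P(B|Aᵢ)×P(Aᵢ)
  17/100×1/3 = 17/300
  11/100×4/11 = 1/25
  19/100×10/33 = 19/330
Sum = 509/3300

P(defect) = 509/3300 ≈ 15.42%


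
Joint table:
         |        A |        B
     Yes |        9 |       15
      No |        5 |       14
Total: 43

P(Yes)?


P(Yes) = (9+15)/43 = 24/43

P(Yes) = 24/43 ≈ 55.81%


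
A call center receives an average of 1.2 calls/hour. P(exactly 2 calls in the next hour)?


Poisson(λ=1.2): P(X=2) = e^(-λ)×λ^k/k!
= e^(-1.2) × 1.2^2 / 2!
≈ 0.3011942119 × 1.44 / 2 ≈ 0.216860

P(X=2) ≈ 0.216860 ≈ 21.69%


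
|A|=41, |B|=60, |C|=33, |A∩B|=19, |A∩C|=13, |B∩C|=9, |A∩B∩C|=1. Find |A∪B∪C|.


|A∪B∪C| = 41+60+33-19-13-9+1 = 94

|A∪B∪C| = 94


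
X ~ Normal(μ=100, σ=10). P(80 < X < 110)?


z₁=(80-100)/10=-2.0, z₂=(110-100)/10=1.0
P = Φ(1.0) - Φ(-2.0) = 0.841345 - 0.022750 = 0.818595 ≈ 0.8186

P(80 < X < 110) ≈ 0.8186


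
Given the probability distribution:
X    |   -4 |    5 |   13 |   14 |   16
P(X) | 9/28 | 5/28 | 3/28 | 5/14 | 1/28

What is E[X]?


E[X] = Σ x·P(X=x)
= (-4)×(9/28) + (5)×(5/28) + (13)×(3/28) + (14)×(5/14) + (16)×(1/28)
= 46/7

E[X] = 46/7


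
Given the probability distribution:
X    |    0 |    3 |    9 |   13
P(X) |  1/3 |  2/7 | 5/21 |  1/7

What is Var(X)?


E[X] = 34/7
E[X²] = 46
Var(X) = E[X²] - (E[X])² = 46 - 1156/49 = 1098/49

Var(X) = 1098/49 ≈ 22.4082


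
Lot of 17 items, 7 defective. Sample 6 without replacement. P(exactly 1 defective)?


Hypergeometric: C(7,1)×C(10,5)/C(17,6)
= 7×252/12376 = 63/442

P(X=1) = 63/442 ≈ 14.25%


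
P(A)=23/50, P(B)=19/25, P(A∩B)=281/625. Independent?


P(A)×P(B) = 437/1250
P(A∩B) = 281/625
Not equal → NOT independent

No, not independent


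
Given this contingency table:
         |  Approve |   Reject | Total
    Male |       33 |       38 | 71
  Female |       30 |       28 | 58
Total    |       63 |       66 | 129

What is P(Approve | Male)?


P(Approve | Male) = 33/(33+38) = 33/71

P(Approve|Male) = 33/71 ≈ 46.48%


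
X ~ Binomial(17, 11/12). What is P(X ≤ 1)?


P(X ≤ 1) = Σ P(X=i) for i=0..1
P(X=0) = 1/2218611106740436992
P(X=1) = 187/2218611106740436992
Sum = 47/554652776685109248

P(X ≤ 1) = 47/554652776685109248 ≈ 0.00%


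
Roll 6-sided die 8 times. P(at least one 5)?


P(no 5)^8 = (5/6)^8 = 390625/1679616
P(≥1) = 1 - 390625/1679616 = 1288991/1679616

P = 1288991/1679616 ≈ 76.74%


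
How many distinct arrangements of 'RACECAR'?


Letters: 7, freq: {'R': 2, 'A': 2, 'C': 2, 'E': 1}
7!/(2!×2!×2!×1!) = 5040/8 = 630

630


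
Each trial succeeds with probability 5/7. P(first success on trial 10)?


Geometric: P(X=10) = (1-p)^(k-1)×p = (2/7)^9×5/7 = 2560/282475249

P(X=10) = 2560/282475249 ≈ 0.00%


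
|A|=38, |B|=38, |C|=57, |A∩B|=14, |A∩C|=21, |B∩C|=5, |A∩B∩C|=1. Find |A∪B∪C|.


|A∪B∪C| = 38+38+57-14-21-5+1 = 94

|A∪B∪C| = 94


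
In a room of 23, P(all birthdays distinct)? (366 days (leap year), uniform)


P(all different) = Π(366-i)/366 for i=0..22
= (366/366)×(365/366)×...×(344/366)
= 0.493677

P ≈ 0.4937 ≈ 49.37%


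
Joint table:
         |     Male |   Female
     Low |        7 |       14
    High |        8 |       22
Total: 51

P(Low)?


P(Low) = (7+14)/51 = 21/51 = 7/17

P(Low) = 7/17 ≈ 41.18%


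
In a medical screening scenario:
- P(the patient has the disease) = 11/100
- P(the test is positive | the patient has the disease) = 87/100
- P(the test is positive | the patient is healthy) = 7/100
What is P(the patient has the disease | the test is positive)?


Using Bayes' theorem:
P(A|B) = P(B|A)·P(A) / P(B)

P(the test is positive) = 87/100 × 11/100 + 7/100 × 89/100
= 957/10000 + 623/10000 = 79/500

P(the patient has the disease|the test is positive) = (957/10000) / (79/500) = 957/1580

P(the patient has the disease|the test is positive) = 957/1580 ≈ 60.57%


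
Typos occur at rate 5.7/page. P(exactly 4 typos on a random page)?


Poisson(λ=5.7): P(X=4) = e^(-λ)×λ^k/k!
= e^(-5.7) × 5.7^4 / 4!
≈ 0.003345965457 × 1055.6001 / 24 ≈ 0.147167

P(X=4) ≈ 0.147167 ≈ 14.72%


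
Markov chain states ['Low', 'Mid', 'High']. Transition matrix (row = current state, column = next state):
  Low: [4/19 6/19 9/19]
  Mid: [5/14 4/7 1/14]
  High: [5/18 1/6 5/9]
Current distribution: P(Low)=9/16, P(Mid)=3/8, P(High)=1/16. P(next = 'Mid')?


P(next=Mid) = Σᵢ P(now=i)×P(i→Mid)
= 9/16×6/19 + 3/8×4/7 + 1/16×1/6
= 27/152 + 3/14 + 1/96 = 5137/12768

P = 5137/12768 ≈ 0.4023


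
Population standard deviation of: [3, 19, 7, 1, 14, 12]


Mean = 56/6 = 28/3
  (3-28/3)²=361/9
  (19-28/3)²=841/9
  (7-28/3)²=49/9
  (1-28/3)²=625/9
  (14-28/3)²=196/9
  (12-28/3)²=64/9
Σ(x-μ)² = 712/3
σ² = (712/3)/6 = 356/9

σ = √(356/9) ≈ 6.2893


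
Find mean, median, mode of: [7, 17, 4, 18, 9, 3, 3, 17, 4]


Sorted: [3, 3, 4, 4, 7, 9, 17, 17, 18]
Mean = 82/9
Median = 7
Freq: {7: 1, 17: 2, 4: 2, 18: 1, 9: 1, 3: 2}
Mode: [3, 4, 17]

Mean=82/9, Median=7, Mode=[3, 4, 17]


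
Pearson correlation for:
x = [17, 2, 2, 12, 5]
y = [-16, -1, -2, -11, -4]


n=5, Σx=38, Σy=-34, Σxy=-430, Σx²=466, Σy²=398
r = (5×(-430) - 38×(-34))/√((5×466 - 38²)(5×398 - (-34)²))
= -858/√(886×834) = -858/√738924 ≈ -858/859.6069 ≈ -0.9981

r ≈ -0.9981


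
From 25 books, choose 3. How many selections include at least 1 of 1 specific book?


Complement: C(25,3) - C(24,3) = 2300 - 2024 = 276

276


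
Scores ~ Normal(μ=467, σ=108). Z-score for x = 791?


z = (x - μ)/σ = (791 - 467)/108 = 3.0

z = 3.0


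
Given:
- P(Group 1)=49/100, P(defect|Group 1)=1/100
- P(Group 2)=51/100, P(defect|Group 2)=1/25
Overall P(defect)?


P(B) = Σ P(B|Aᵢ)×P(Aᵢ)
  1/100×49/100 = 49/10000
  1/25×51/100 = 51/2500
Sum = 253/10000

P(defect) = 253/10000 ≈ 2.53%


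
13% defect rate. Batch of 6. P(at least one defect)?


P(all good) = (87/100)^6 = 433626201009/1000000000000
P(≥1 defect) = 566373798991/1000000000000

P = 566373798991/1000000000000 ≈ 56.64%


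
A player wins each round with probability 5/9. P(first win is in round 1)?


Geometric: P(X=1) = (1-p)^(k-1)×p = (4/9)^0×5/9 = 5/9

P(X=1) = 5/9 ≈ 55.56%


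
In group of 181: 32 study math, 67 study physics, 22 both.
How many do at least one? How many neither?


|A∪B| = 32+67-22 = 77
Neither = 181-77 = 104

At least one: 77; Neither: 104


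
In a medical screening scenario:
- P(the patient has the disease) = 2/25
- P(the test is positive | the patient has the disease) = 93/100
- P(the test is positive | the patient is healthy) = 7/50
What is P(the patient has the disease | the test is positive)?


Using Bayes' theorem:
P(A|B) = P(B|A)·P(A) / P(B)

P(the test is positive) = 93/100 × 2/25 + 7/50 × 23/25
= 93/1250 + 161/1250 = 127/625

P(the patient has the disease|the test is positive) = (93/1250) / (127/625) = 93/254

P(the patient has the disease|the test is positive) = 93/254 ≈ 36.61%


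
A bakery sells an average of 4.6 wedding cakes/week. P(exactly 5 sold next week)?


Poisson(λ=4.6): P(X=5) = e^(-λ)×λ^k/k!
= e^(-4.6) × 4.6^5 / 5!
≈ 0.01005183574 × 2059.62976 / 120 ≈ 0.172526

P(X=5) ≈ 0.172526 ≈ 17.25%


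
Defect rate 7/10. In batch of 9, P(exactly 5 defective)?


Binomial: P(X=5) = C(9,5)×p^5×(1-p)^4
= 126 × 16807/100000 × 81/10000 = 85766121/500000000

P(X=5) = 85766121/500000000 ≈ 17.15%


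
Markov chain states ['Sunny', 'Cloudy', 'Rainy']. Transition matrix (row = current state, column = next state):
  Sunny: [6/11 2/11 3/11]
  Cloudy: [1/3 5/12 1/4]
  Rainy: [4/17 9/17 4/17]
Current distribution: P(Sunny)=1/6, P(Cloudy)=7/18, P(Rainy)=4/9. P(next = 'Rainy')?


P(next=Rainy) = Σᵢ P(now=i)×P(i→Rainy)
= 1/6×3/11 + 7/18×1/4 + 4/9×4/17
= 1/22 + 7/72 + 16/153 = 3329/13464

P = 3329/13464 ≈ 0.2473


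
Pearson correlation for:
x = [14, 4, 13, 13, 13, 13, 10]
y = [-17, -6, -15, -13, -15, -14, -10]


n=7, Σx=80, Σy=-90, Σxy=-1103, Σx²=988, Σy²=1240
r = (7×(-1103) - 80×(-90))/√((7×988 - 80²)(7×1240 - (-90)²))
= -521/√(516×580) = -521/√299280 ≈ -521/547.0649 ≈ -0.9524

r ≈ -0.9524


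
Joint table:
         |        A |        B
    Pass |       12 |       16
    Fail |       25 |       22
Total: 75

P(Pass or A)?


P(Pass∨A) = P(Pass) + P(A) - P(Pass∧A)
= (28 + 37 - 12)/75 = 53/75

P = 53/75 ≈ 70.67%


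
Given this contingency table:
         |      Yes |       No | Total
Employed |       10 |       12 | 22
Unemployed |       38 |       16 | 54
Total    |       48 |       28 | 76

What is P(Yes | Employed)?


P(Yes | Employed) = 10/(10+12) = 10/22 = 5/11

P(Yes|Employed) = 5/11 ≈ 45.45%


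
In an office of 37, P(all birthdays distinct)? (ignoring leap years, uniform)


P(all different) = Π(365-i)/365 for i=0..36
= (365/365)×(364/365)×...×(329/365)
= 0.151266

P ≈ 0.1513 ≈ 15.13%


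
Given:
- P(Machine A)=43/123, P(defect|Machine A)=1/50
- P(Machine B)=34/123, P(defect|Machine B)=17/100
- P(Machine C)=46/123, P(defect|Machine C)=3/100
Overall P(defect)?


P(B) = Σ P(B|Aᵢ)×P(Aᵢ)
  1/50×43/123 = 43/6150
  17/100×34/123 = 289/6150
  3/100×46/123 = 23/2050
Sum = 401/6150

P(defect) = 401/6150 ≈ 6.52%


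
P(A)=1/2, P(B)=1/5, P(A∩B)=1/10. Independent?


P(A)×P(B) = 1/10
P(A∩B) = 1/10
Equal ✓ → Independent

Yes, independent


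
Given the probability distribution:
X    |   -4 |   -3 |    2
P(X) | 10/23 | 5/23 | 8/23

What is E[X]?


E[X] = Σ x·P(X=x)
= (-4)×(10/23) + (-3)×(5/23) + (2)×(8/23)
= -39/23

E[X] = -39/23


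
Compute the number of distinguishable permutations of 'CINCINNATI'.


Letters: 10, freq: {'C': 2, 'I': 3, 'N': 3, 'A': 1, 'T': 1}
10!/(2!×3!×3!×1!×1!) = 3628800/72 = 50400

50400


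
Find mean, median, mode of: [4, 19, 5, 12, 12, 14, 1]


Sorted: [1, 4, 5, 12, 12, 14, 19]
Mean = 67/7
Median = 12
Freq: {4: 1, 19: 1, 5: 1, 12: 2, 14: 1, 1: 1}
Mode: [12]

Mean=67/7, Median=12, Mode=12


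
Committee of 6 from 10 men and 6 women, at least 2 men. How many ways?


Count by #men:
  2M,4W: C(10,2)×C(6,4)=675
  3M,3W: C(10,3)×C(6,3)=2400
  4M,2W: C(10,4)×C(6,2)=3150
  5M,1W: C(10,5)×C(6,1)=1512
  6M,0W: C(10,6)×C(6,0)=210
Total = 7947

7947


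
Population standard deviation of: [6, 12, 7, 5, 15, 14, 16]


Mean = 75/7
  (6-75/7)²=1089/49
  (12-75/7)²=81/49
  (7-75/7)²=676/49
  (5-75/7)²=1600/49
  (15-75/7)²=900/49
  (14-75/7)²=529/49
  (16-75/7)²=1369/49
Σ(x-μ)² = 892/7
σ² = (892/7)/7 = 892/49

σ = √(892/49) ≈ 4.2666


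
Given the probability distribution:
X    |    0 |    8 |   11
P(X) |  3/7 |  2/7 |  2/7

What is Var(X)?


E[X] = 38/7
E[X²] = 370/7
Var(X) = E[X²] - (E[X])² = 370/7 - 1444/49 = 1146/49

Var(X) = 1146/49 ≈ 23.3878


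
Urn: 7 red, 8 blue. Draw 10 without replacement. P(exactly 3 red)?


Hypergeometric: C(7,3)×C(8,7)/C(15,10)
= 35×8/3003 = 40/429

P(X=3) = 40/429 ≈ 9.32%


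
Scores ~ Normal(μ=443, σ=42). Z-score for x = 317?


z = (x - μ)/σ = (317 - 443)/42 = -3.0

z = -3.0


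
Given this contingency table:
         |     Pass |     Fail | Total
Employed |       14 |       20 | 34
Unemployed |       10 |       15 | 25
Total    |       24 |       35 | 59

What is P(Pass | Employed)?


P(Pass | Employed) = 14/(14+20) = 14/34 = 7/17

P(Pass|Employed) = 7/17 ≈ 41.18%


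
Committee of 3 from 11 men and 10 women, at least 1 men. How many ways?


Count by #men:
  1M,2W: C(11,1)×C(10,2)=495
  2M,1W: C(11,2)×C(10,1)=550
  3M,0W: C(11,3)×C(10,0)=165
Total = 1210

1210


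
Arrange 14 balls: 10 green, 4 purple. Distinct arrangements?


14!/(10!×4!) = 1001

1001


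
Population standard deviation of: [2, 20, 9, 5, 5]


Mean = 41/5
  (2-41/5)²=961/25
  (20-41/5)²=3481/25
  (9-41/5)²=16/25
  (5-41/5)²=256/25
  (5-41/5)²=256/25
Σ(x-μ)² = 994/5
σ² = (994/5)/5 = 994/25

σ = √(994/25) ≈ 6.3056


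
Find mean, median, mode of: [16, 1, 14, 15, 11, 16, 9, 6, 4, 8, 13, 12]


Sorted: [1, 4, 6, 8, 9, 11, 12, 13, 14, 15, 16, 16]
Mean = 125/12
Median = 23/2
Freq: {16: 2, 1: 1, 14: 1, 15: 1, 11: 1, 9: 1, 6: 1, 4: 1, 8: 1, 13: 1, 12: 1}
Mode: [16]

Mean=125/12, Median=23/2, Mode=16


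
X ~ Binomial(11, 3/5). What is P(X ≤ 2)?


P(X ≤ 2) = Σ P(X=i) for i=0..2
P(X=0) = 2048/48828125
P(X=1) = 33792/48828125
P(X=2) = 50688/9765625
Sum = 57856/9765625

P(X ≤ 2) = 57856/9765625 ≈ 0.59%


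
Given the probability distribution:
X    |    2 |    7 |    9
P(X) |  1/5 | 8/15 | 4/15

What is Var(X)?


E[X] = 98/15
E[X²] = 728/15
Var(X) = E[X²] - (E[X])² = 728/15 - 9604/225 = 1316/225

Var(X) = 1316/225 ≈ 5.8489


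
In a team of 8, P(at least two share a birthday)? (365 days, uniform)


P(all different) = Π(365-i)/365 for i=0..7
= 0.925665
P(match) = 1 - 0.925665 = 0.074335

P ≈ 0.0743 ≈ 7.43%


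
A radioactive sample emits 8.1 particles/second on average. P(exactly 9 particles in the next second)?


Poisson(λ=8.1): P(X=9) = e^(-λ)×λ^k/k!
= e^(-8.1) × 8.1^9 / 9!
≈ 0.0003035391381 × 150094635.297 / 362880 ≈ 0.125550

P(X=9) ≈ 0.125550 ≈ 12.56%


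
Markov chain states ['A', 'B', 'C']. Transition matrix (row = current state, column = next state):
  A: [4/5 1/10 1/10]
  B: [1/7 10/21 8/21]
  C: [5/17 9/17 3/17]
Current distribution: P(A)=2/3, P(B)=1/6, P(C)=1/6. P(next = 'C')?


P(next=C) = Σᵢ P(now=i)×P(i→C)
= 2/3×1/10 + 1/6×8/21 + 1/6×3/17
= 1/15 + 4/63 + 1/34 = 1709/10710

P = 1709/10710 ≈ 0.1596


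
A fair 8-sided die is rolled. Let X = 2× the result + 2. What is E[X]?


E[die] = (1+8)/2 = 9/2
E[X] = 2×9/2 + 2 = 11

E[X] = 11


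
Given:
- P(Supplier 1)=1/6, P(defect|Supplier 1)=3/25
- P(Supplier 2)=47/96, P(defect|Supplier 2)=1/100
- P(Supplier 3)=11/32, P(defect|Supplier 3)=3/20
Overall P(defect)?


P(B) = Σ P(B|Aᵢ)×P(Aᵢ)
  3/25×1/6 = 1/50
  1/100×47/96 = 47/9600
  3/20×11/32 = 33/640
Sum = 367/4800

P(defect) = 367/4800 ≈ 7.65%


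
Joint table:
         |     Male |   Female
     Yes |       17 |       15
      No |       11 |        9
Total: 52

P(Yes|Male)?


P(Yes|Male) = 17/(17+11) = 17/28

P = 17/28 ≈ 60.71%


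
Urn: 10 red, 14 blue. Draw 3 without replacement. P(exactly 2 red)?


Hypergeometric: C(10,2)×C(14,1)/C(24,3)
= 45×14/2024 = 315/1012

P(X=2) = 315/1012 ≈ 31.13%


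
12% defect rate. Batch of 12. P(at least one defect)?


P(all good) = (22/25)^12 = 12855002631049216/59604644775390625
P(≥1 defect) = 46749642144341409/59604644775390625

P = 46749642144341409/59604644775390625 ≈ 78.43%


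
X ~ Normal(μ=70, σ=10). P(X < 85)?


z = (85-70)/10 = 1.5
P(Z < 1.5) = 0.9332

P(X < 85) ≈ 0.9332


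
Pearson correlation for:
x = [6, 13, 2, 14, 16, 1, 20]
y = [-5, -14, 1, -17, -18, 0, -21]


n=7, Σx=72, Σy=-74, Σxy=-1156, Σx²=1062, Σy²=1276
r = (7×(-1156) - 72×(-74))/√((7×1062 - 72²)(7×1276 - (-74)²))
= -2764/√(2250×3456) = -2764/√7776000 ≈ -2764/2788.5480 ≈ -0.9912

r ≈ -0.9912


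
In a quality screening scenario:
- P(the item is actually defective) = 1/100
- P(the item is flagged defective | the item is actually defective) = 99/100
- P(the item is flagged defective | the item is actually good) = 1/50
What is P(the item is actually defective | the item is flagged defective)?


Using Bayes' theorem:
P(A|B) = P(B|A)·P(A) / P(B)

P(the item is flagged defective) = 99/100 × 1/100 + 1/50 × 99/100
= 99/10000 + 99/5000 = 297/10000

P(the item is actually defective|the item is flagged defective) = (99/10000) / (297/10000) = 1/3

P(the item is actually defective|the item is flagged defective) = 1/3 ≈ 33.33%


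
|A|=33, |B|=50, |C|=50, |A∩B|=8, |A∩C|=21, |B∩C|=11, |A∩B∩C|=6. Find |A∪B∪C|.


|A∪B∪C| = 33+50+50-8-21-11+6 = 99

|A∪B∪C| = 99


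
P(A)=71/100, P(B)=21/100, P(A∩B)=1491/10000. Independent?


P(A)×P(B) = 1491/10000
P(A∩B) = 1491/10000
Equal ✓ → Independent

Yes, independent


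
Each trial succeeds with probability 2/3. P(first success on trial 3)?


Geometric: P(X=3) = (1-p)^(k-1)×p = (1/3)^2×2/3 = 2/27

P(X=3) = 2/27 ≈ 7.41%


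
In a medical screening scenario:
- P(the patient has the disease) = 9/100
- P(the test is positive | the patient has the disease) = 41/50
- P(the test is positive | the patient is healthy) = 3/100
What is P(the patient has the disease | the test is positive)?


Using Bayes' theorem:
P(A|B) = P(B|A)·P(A) / P(B)

P(the test is positive) = 41/50 × 9/100 + 3/100 × 91/100
= 369/5000 + 273/10000 = 1011/10000

P(the patient has the disease|the test is positive) = (369/5000) / (1011/10000) = 246/337

P(the patient has the disease|the test is positive) = 246/337 ≈ 73.00%


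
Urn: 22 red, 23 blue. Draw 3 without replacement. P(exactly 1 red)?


Hypergeometric: C(22,1)×C(23,2)/C(45,3)
= 22×253/14190 = 253/645

P(X=1) = 253/645 ≈ 39.22%


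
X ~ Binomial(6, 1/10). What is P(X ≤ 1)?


P(X ≤ 1) = Σ P(X=i) for i=0..1
P(X=0) = 531441/1000000
P(X=1) = 177147/500000
Sum = 177147/200000

P(X ≤ 1) = 177147/200000 ≈ 88.57%


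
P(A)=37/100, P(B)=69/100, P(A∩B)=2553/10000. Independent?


P(A)×P(B) = 2553/10000
P(A∩B) = 2553/10000
Equal ✓ → Independent

Yes, independent


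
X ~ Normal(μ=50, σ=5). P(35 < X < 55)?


z₁=(35-50)/5=-3.0, z₂=(55-50)/5=1.0
P = Φ(1.0) - Φ(-3.0) = 0.841345 - 0.001350 = 0.839995 ≈ 0.8400

P(35 < X < 55) ≈ 0.8400


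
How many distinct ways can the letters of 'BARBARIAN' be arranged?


Letters: 9, freq: {'B': 2, 'A': 3, 'R': 2, 'I': 1, 'N': 1}
9!/(2!×3!×2!×1!×1!) = 362880/24 = 15120

15120


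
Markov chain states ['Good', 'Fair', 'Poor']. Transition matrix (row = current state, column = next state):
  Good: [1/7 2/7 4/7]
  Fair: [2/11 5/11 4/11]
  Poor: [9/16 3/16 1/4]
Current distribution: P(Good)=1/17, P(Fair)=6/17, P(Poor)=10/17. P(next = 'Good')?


P(next=Good) = Σᵢ P(now=i)×P(i→Good)
= 1/17×1/7 + 6/17×2/11 + 10/17×9/16
= 1/119 + 12/187 + 45/136 = 4225/10472

P = 4225/10472 ≈ 0.4035


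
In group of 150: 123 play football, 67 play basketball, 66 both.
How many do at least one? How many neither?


|A∪B| = 123+67-66 = 124
Neither = 150-124 = 26

At least one: 124; Neither: 26


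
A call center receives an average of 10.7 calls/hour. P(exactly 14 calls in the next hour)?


Poisson(λ=10.7): P(X=14) = e^(-λ)×λ^k/k!
= e^(-10.7) × 10.7^14 / 14!
≈ 2.254493791e-05 × 2.5785341502e+14 / 87178291200 ≈ 0.066683

P(X=14) ≈ 0.066683 ≈ 6.67%


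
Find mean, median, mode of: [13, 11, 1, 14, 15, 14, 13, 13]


Sorted: [1, 11, 13, 13, 13, 14, 14, 15]
Mean = 94/8 = 47/4
Median = 13
Freq: {13: 3, 11: 1, 1: 1, 14: 2, 15: 1}
Mode: [13]

Mean=47/4, Median=13, Mode=13


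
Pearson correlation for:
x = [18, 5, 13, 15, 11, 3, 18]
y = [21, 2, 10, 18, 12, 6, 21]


n=7, Σx=83, Σy=90, Σxy=1316, Σx²=1197, Σy²=1490
r = (7×1316 - 83×90)/√((7×1197 - 83²)(7×1490 - 90²))
= 1742/√(1490×2330) = 1742/√3471700 ≈ 1742/1863.2498 ≈ 0.9349

r ≈ 0.9349


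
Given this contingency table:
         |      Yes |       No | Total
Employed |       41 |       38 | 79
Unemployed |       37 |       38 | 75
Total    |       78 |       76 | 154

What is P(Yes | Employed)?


P(Yes | Employed) = 41/(41+38) = 41/79

P(Yes|Employed) = 41/79 ≈ 51.90%


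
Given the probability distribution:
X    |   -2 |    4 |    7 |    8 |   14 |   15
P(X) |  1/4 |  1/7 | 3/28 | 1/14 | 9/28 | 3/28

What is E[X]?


E[X] = Σ x·P(X=x)
= (-2)×(1/4) + (4)×(1/7) + (7)×(3/28) + (8)×(1/14) + (14)×(9/28) + (15)×(3/28)
= 15/2

E[X] = 15/2


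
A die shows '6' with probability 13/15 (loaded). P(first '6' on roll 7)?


Geometric: P(X=7) = (1-p)^(k-1)×p = (2/15)^6×13/15 = 832/170859375

P(X=7) = 832/170859375 ≈ 0.00%


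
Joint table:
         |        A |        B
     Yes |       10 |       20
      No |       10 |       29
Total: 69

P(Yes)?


P(Yes) = (10+20)/69 = 30/69 = 10/23

P(Yes) = 10/23 ≈ 43.48%


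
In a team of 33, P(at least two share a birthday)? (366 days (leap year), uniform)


P(all different) = Π(366-i)/366 for i=0..32
= 0.225976
P(match) = 1 - 0.225976 = 0.774024

P ≈ 0.7740 ≈ 77.40%
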